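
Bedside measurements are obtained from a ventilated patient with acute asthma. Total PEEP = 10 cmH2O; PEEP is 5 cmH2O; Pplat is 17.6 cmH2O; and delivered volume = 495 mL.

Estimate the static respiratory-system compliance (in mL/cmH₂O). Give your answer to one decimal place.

65.1

End-expiratory occlusion gives total PEEP = 10 cmH2O (intrinsic PEEP = 10 − 5 = 5). Use total PEEP for the elastic gradient.
Cstat = Vt / (Pplat − PEEPtotal) = 495 / (17.6 − 10) = 495 / 7.6 = 65.132 mL/cmH2O.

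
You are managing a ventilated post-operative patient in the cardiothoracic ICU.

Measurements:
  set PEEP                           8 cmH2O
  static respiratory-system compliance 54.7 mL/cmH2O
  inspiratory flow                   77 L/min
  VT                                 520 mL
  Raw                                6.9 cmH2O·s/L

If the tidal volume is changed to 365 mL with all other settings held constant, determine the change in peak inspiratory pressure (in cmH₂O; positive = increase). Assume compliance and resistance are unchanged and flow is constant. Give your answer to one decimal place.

-2.8

PIP = Vt/C + R·V̇ + PEEP (constant-flow equation of motion).
Only the elastic term changes: ΔPIP = ΔVt / C = (365 − 520) / 54.7 = -2.834 cmH2O.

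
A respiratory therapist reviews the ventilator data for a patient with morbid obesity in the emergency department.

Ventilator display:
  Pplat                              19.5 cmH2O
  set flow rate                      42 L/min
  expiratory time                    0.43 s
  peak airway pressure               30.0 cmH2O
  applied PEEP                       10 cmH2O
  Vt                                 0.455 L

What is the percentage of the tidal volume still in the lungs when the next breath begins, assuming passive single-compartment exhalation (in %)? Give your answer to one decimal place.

Flow: 42 L/min ÷ 60 = 0.7 L/s.
R = (PIP − Pplat)/V̇ = (30.0 − 19.5) / 0.7 = 10.5/0.7 = 15.0 cmH2O·s/L.
C = Vt/(Pplat − PEEP) = 455.0 / (19.5 − 10) = 455.0/9.5 = 47.895 mL/cmH2O.
τ = R × C = 15.0 × 0.0479 L/cmH2O = 0.7185 s.
Fraction remaining at end-expiration = e^(−Te/τ) = e^(−0.43/0.7185) = 0.5497 → 54.97%.

55.0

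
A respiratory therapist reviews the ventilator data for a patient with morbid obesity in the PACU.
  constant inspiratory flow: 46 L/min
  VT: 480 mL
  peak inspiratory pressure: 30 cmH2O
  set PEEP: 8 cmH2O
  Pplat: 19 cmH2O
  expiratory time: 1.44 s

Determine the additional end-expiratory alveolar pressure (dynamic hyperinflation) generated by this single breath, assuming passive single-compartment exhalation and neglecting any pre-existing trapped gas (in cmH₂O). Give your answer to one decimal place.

Flow: 46 L/min ÷ 60 = 0.7667 L/s.
R = (PIP − Pplat)/V̇ = (30 − 19) / 0.7667 = 11.0/0.7667 = 14.347 cmH2O·s/L.
C = Vt/(Pplat − PEEP) = 480.0 / (19 − 8) = 480.0/11.0 = 43.636 mL/cmH2O.
τ = R × C = 14.347 × 0.04364 L/cmH2O = 0.6261 s.
Fraction remaining = e^(−Te/τ) = e^(−1.44/0.6261) = 0.1003; trapped volume = 480.0 × 0.1003 = 48.144 mL.
Additional alveolar pressure from trapping ≈ V_trapped / C = 48.144 / 43.636 = 1.103 cmH2O.

1.1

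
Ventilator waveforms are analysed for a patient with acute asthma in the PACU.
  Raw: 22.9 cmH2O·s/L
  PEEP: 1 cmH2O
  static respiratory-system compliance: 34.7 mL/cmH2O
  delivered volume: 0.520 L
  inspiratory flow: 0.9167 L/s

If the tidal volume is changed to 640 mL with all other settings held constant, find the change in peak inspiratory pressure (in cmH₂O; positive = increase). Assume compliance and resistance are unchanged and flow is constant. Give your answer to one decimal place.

3.5

PIP = Vt/C + R·V̇ + PEEP (constant-flow equation of motion).
Only the elastic term changes: ΔPIP = ΔVt / C = (640 − 520) / 34.7 = 3.458 cmH2O.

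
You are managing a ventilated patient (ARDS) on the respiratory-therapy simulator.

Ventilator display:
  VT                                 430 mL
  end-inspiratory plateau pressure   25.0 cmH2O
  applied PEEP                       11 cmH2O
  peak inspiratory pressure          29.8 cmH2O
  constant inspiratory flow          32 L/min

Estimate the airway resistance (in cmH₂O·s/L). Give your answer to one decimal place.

9.0

Flow: 32 L/min ÷ 60 = 0.5333 L/s.
Raw = (PIP − Pplat) / flow = (29.8 − 25.0) / 0.5333 = 4.8 / 0.5333 = 9.001 cmH2O·s/L.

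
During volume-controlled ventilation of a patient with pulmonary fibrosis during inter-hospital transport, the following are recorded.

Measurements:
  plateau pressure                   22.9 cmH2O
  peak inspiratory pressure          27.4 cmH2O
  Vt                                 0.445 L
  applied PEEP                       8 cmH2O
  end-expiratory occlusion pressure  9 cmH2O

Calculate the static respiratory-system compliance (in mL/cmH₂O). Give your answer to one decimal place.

End-expiratory occlusion gives total PEEP = 9 cmH2O (intrinsic PEEP = 9 − 8 = 1). Use total PEEP for the elastic gradient.
Cstat = Vt / (Pplat − PEEPtotal) = 445 / (22.9 − 9) = 445 / 13.9 = 32.014 mL/cmH2O.

32.0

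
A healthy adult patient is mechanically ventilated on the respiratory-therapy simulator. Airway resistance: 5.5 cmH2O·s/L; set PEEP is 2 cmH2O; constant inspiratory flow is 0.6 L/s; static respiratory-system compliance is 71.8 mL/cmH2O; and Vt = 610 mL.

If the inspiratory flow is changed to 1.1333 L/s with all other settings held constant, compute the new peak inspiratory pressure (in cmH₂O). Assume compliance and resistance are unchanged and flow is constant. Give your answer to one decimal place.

16.7

PIP = Vt/C + R·V̇ + PEEP (constant-flow equation of motion).
Only the resistive term changes: ΔPIP = R × ΔV̇ = 5.5 × (1.1333 − 0.6) = 5.5 × 0.5333 = 2.933 cmH2O.
Original PIP = 610/71.8 + 5.5×0.6 + 2 = 13.796 cmH2O; new PIP = 13.796 + (2.933) = 16.729 cmH2O.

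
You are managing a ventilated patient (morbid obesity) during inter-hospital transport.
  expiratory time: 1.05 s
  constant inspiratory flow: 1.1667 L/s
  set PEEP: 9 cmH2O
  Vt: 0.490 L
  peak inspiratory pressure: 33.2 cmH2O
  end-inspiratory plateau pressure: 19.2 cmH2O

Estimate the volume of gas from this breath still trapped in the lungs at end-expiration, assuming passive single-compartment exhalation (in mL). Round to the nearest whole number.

79

R = (PIP − Pplat)/V̇ = (33.2 − 19.2) / 1.1667 = 14.0/1.1667 = 12.0 cmH2O·s/L.
C = Vt/(Pplat − PEEP) = 490.0 / (19.2 − 9) = 490.0/10.2 = 48.039 mL/cmH2O.
τ = R × C = 12.0 × 0.04804 L/cmH2O = 0.5765 s.
Fraction remaining = e^(−Te/τ) = e^(−1.05/0.5765) = 0.1618.
Trapped volume = 490.0 × 0.1618 = 79.282 mL.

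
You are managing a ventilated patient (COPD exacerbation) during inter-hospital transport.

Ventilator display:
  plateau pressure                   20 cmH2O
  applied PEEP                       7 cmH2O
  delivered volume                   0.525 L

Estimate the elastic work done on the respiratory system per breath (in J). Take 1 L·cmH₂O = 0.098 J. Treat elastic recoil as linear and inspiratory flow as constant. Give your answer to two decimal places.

0.33

Elastic work ≈ ½ × (Pplat − PEEP) × Vt = 0.5 × (20 − 7) × 0.525 L = 0.5 × 13.0 × 0.525 = 3.413 L·cmH2O.
× 0.098 J/(L·cmH2O) → 0.3345 J.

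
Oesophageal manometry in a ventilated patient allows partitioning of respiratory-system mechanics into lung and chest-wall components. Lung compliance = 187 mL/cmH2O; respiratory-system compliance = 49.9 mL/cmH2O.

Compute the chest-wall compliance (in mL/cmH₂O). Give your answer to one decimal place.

68.1

1/Ccw = 1/Crs − 1/CL.
1/Ccw = 1/49.9 − 1/187 = 0.01469.
Ccw = 68.074 mL/cmH2O.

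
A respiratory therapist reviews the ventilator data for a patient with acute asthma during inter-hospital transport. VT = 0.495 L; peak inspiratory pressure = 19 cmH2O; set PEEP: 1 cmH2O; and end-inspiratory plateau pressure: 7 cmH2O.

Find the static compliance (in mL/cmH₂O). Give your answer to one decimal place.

Cstat = Vt / (Pplat − PEEP) = 495 / (7 − 1) = 495 / 6.0 = 82.5 mL/cmH2O.

82.5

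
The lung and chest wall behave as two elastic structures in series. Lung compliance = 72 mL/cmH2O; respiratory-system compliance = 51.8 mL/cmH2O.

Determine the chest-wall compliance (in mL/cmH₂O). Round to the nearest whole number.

1/Ccw = 1/Crs − 1/CL.
1/Ccw = 1/51.8 − 1/72 = 0.005416.
Ccw = 184.64 mL/cmH2O.

185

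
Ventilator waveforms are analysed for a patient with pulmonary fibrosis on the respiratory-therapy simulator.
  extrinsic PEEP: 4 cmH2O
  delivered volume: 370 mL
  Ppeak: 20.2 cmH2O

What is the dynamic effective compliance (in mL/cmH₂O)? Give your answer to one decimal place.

Dynamic compliance = Vt / (PIP − PEEP) = 370 / (20.2 − 4) = 370 / 16.2 = 22.84 mL/cmH2O.

22.8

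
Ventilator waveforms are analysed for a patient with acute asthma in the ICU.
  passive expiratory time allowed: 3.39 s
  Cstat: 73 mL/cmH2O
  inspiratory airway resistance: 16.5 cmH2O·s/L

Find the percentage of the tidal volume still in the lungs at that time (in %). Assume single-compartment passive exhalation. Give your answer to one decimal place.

τ = R × C = 16.5 × 73 mL/cmH2O = 16.5 × 0.073 L/cmH2O = 1.205 s.
Passive exhalation: V(t)/V₀ = e^(−t/τ) = e^(−3.39/1.205) = 0.06001.
Fraction remaining = 0.06001 → 6.001%.

6.0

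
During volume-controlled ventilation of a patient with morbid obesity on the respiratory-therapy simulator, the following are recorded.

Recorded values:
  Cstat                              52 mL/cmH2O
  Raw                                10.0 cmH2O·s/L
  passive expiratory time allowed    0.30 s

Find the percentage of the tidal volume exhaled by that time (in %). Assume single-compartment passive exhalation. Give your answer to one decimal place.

τ = R × C = 10.0 × 52 mL/cmH2O = 10.0 × 0.052 L/cmH2O = 0.52 s.
Passive exhalation: V(t)/V₀ = e^(−t/τ) = e^(−0.30/0.52) = 0.5616.
Fraction exhaled = 1 − 0.5616 = 0.4384 → 43.84%.

43.8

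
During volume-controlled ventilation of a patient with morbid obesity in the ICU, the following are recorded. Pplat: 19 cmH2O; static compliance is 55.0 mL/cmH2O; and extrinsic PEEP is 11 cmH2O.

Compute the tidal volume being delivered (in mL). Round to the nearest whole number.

440

Vt = Cstat × (Pplat − PEEP) = 55.0 × (19 − 11) = 55.0 × 8.0 = 440.0 mL.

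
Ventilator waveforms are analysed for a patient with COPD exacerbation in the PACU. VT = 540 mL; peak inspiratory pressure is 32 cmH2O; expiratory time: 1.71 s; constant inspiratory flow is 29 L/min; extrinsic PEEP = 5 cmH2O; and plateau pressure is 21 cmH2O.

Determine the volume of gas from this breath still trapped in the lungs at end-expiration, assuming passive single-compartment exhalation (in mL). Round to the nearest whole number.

58

Flow: 29 L/min ÷ 60 = 0.4833 L/s.
R = (PIP − Pplat)/V̇ = (32 − 21) / 0.4833 = 11.0/0.4833 = 22.76 cmH2O·s/L.
C = Vt/(Pplat − PEEP) = 540.0 / (21 − 5) = 540.0/16.0 = 33.75 mL/cmH2O.
τ = R × C = 22.76 × 0.03375 L/cmH2O = 0.7682 s.
Fraction remaining = e^(−Te/τ) = e^(−1.71/0.7682) = 0.108.
Trapped volume = 540.0 × 0.108 = 58.32 mL.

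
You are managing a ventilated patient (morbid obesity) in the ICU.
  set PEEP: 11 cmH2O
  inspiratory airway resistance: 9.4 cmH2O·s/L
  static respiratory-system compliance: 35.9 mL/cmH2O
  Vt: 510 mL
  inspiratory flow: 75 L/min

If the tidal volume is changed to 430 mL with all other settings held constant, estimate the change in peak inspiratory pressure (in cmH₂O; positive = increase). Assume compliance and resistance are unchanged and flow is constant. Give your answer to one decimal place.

-2.2

PIP = Vt/C + R·V̇ + PEEP (constant-flow equation of motion).
Only the elastic term changes: ΔPIP = ΔVt / C = (430 − 510) / 35.9 = -2.228 cmH2O.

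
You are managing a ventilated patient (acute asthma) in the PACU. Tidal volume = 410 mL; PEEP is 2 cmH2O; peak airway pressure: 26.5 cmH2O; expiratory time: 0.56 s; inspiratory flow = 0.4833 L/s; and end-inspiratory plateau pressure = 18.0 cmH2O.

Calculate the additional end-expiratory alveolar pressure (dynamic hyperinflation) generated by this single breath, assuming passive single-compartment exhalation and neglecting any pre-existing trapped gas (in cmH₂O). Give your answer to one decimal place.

R = (PIP − Pplat)/V̇ = (26.5 − 18.0) / 0.4833 = 8.5/0.4833 = 17.587 cmH2O·s/L.
C = Vt/(Pplat − PEEP) = 410.0 / (18.0 − 2) = 410.0/16.0 = 25.625 mL/cmH2O.
τ = R × C = 17.587 × 0.02563 L/cmH2O = 0.4508 s.
Fraction remaining = e^(−Te/τ) = e^(−0.56/0.4508) = 0.2887; trapped volume = 410.0 × 0.2887 = 118.37 mL.
Additional alveolar pressure from trapping ≈ V_trapped / C = 118.37 / 25.625 = 4.619 cmH2O.

4.6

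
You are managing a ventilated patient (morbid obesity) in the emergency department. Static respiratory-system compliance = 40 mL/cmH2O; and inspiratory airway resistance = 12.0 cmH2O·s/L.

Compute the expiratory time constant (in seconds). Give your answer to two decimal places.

0.48

τ = R × C = 12.0 × 40 mL/cmH2O = 12.0 × 0.040 L/cmH2O = 0.48 s.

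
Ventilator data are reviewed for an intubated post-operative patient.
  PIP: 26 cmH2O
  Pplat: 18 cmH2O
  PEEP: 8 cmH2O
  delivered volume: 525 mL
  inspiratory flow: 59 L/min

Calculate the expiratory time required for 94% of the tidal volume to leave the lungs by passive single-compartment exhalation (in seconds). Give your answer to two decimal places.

Flow: 59 L/min ÷ 60 = 0.9833 L/s.
R = (PIP − Pplat)/V̇ = (26 − 18) / 0.9833 = 8.0/0.9833 = 8.136 cmH2O·s/L.
C = Vt/(Pplat − PEEP) = 525.0 / (18 − 8) = 525.0/10.0 = 52.5 mL/cmH2O.
τ = R × C = 8.136 × 0.0525 L/cmH2O = 0.4271 s.
t = −τ·ln(1 − 0.94) = −0.4271·ln(0.06) = 1.202 s.

1.20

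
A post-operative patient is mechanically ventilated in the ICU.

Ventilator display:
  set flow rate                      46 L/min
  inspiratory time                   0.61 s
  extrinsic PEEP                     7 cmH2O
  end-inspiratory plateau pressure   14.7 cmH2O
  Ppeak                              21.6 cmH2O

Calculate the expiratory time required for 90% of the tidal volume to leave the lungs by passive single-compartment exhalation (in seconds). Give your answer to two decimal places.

Flow: 46 L/min ÷ 60 = 0.7667 L/s.
Vt = flow × Ti = 0.7667 L/s × 0.61 s × 1000 mL/L = 467.69 mL.
R = (PIP − Pplat)/V̇ = (21.6 − 14.7) / 0.7667 = 6.9/0.7667 = 9.0 cmH2O·s/L.
C = Vt/(Pplat − PEEP) = 467.69 / (14.7 − 7) = 467.69/7.7 = 60.739 mL/cmH2O.
τ = R × C = 9.0 × 0.06074 L/cmH2O = 0.5467 s.
t = −τ·ln(1 − 0.90) = −0.5467·ln(0.1) = 1.259 s.

1.26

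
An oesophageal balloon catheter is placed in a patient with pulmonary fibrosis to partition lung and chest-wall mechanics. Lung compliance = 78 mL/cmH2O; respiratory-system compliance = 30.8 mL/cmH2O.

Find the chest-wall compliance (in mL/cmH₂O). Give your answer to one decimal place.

1/Ccw = 1/Crs − 1/CL.
1/Ccw = 1/30.8 − 1/78 = 0.01965.
Ccw = 50.891 mL/cmH2O.

50.9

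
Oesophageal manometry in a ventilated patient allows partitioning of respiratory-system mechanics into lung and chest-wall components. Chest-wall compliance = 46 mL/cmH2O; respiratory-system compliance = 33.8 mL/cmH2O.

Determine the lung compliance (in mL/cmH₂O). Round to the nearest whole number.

127

1/CL = 1/Crs − 1/Ccw.
1/CL = 1/33.8 − 1/46 = 0.007847.
CL = 127.44 mL/cmH2O.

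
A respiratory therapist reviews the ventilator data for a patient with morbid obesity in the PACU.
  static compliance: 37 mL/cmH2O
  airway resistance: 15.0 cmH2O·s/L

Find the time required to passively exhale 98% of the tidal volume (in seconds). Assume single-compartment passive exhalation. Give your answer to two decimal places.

τ = R × C = 15.0 × 37 mL/cmH2O = 15.0 × 0.037 L/cmH2O = 0.555 s.
Exhaled fraction f = 1 − e^(−t/τ) → t = −τ·ln(1 − f) = −0.555·ln(0.02) = 2.171 s.

2.17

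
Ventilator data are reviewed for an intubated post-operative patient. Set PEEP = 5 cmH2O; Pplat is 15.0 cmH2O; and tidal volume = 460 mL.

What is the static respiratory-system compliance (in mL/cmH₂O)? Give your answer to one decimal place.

Cstat = Vt / (Pplat − PEEP) = 460 / (15.0 − 5) = 460 / 10.0 = 46.0 mL/cmH2O.

46.0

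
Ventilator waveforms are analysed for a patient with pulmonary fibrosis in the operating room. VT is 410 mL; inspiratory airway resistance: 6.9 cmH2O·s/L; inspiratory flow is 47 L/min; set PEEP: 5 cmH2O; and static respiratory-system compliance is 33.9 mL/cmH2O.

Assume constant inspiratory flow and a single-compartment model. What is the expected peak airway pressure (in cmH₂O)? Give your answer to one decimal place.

Flow: 47 L/min ÷ 60 = 0.7833 L/s.
Equation of motion (constant flow): PIP = Vt/C + R·V̇ + PEEP.
PIP = 410/33.9 + 6.9×0.7833 + 5 = 12.094 + 5.405 + 5 = 22.499 cmH2O.

22.5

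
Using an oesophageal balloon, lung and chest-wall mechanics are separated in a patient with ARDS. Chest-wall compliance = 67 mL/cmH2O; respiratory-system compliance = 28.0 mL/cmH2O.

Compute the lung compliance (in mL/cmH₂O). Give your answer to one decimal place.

48.1

1/CL = 1/Crs − 1/Ccw.
1/CL = 1/28.0 − 1/67 = 0.02079.
CL = 48.1 mL/cmH2O.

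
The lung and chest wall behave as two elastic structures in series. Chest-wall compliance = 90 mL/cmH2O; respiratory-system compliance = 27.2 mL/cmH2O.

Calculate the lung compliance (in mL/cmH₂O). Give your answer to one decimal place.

39.0

1/CL = 1/Crs − 1/Ccw.
1/CL = 1/27.2 − 1/90 = 0.02565.
CL = 38.986 mL/cmH2O.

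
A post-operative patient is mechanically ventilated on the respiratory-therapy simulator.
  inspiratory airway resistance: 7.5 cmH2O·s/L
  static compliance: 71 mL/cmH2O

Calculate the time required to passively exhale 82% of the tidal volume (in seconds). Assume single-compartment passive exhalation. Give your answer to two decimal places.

0.91

τ = R × C = 7.5 × 71 mL/cmH2O = 7.5 × 0.071 L/cmH2O = 0.5325 s.
Exhaled fraction f = 1 − e^(−t/τ) → t = −τ·ln(1 − f) = −0.5325·ln(0.18) = 0.9131 s.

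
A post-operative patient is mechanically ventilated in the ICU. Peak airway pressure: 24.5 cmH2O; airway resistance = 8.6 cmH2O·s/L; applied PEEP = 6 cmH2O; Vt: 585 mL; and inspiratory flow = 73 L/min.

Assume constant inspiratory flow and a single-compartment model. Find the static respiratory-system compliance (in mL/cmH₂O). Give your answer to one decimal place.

Flow: 73 L/min ÷ 60 = 1.2167 L/s.
Equation of motion (constant flow): PIP = Vt/C + R·V̇ + PEEP.
Vt/C = PIP − R·V̇ − PEEP = 24.5 − 8.6×1.2167 − 6 = 24.5 − 10.464 − 6 = 8.036 cmH2O.
C = Vt / 8.036 = 585 / 8.036 = 72.797 mL/cmH2O.

72.8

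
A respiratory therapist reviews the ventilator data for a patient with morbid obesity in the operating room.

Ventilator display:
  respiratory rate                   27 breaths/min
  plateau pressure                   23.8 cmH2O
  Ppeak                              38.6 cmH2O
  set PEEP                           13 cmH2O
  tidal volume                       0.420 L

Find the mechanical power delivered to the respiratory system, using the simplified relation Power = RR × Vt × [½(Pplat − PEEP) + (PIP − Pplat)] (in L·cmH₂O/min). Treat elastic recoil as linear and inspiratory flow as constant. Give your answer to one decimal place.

Per-breath work = Vt × [½(Pplat−PEEP) + (PIP−Pplat)] = 0.420 × [0.5×10.8 + 14.8] = 0.420 × 20.2 = 8.484 L·cmH2O.
Power = 27 × 8.484 = 229.07 L·cmH2O/min.

229.1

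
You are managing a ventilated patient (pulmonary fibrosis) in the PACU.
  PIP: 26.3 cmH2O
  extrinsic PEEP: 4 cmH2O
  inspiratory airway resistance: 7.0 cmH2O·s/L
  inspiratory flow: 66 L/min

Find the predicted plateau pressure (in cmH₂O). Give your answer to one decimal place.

18.6

Flow: 66 L/min ÷ 60 = 1.1 L/s.
Pplat = PIP − Raw × flow = 26.3 − 7.0 × 1.1 = 26.3 − 7.7 = 18.6 cmH2O.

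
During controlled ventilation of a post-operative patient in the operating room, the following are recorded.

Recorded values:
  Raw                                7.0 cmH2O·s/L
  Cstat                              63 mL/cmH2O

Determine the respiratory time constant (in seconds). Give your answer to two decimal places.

0.44

τ = R × C = 7.0 × 63 mL/cmH2O = 7.0 × 0.063 L/cmH2O = 0.441 s.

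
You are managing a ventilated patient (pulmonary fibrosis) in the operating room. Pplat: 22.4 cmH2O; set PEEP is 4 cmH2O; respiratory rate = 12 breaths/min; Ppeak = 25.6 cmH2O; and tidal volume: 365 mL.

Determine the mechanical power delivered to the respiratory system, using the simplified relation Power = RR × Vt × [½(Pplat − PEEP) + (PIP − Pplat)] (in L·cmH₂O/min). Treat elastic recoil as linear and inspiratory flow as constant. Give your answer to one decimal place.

54.3

Per-breath work = Vt × [½(Pplat−PEEP) + (PIP−Pplat)] = 0.365 × [0.5×18.4 + 3.2] = 0.365 × 12.4 = 4.526 L·cmH2O.
Power = 12 × 4.526 = 54.312 L·cmH2O/min.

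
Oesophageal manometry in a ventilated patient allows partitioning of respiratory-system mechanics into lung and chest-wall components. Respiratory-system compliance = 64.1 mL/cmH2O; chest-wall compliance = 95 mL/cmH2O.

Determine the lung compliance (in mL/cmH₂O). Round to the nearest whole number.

1/CL = 1/Crs − 1/Ccw.
1/CL = 1/64.1 − 1/95 = 0.005074.
CL = 197.08 mL/cmH2O.

197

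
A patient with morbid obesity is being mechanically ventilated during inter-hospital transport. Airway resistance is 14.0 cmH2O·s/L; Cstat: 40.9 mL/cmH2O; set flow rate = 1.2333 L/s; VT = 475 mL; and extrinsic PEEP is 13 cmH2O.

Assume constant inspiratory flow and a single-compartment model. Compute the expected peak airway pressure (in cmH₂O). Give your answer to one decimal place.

41.9

Equation of motion (constant flow): PIP = Vt/C + R·V̇ + PEEP.
PIP = 475/40.9 + 14.0×1.2333 + 13 = 11.614 + 17.266 + 13 = 41.88 cmH2O.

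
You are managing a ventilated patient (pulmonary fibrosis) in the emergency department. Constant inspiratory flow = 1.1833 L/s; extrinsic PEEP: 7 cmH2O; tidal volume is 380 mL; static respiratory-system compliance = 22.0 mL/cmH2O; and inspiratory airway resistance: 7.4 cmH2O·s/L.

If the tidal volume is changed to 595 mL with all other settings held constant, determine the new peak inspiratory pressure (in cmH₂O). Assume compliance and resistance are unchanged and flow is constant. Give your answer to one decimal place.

PIP = Vt/C + R·V̇ + PEEP (constant-flow equation of motion).
Only the elastic term changes: ΔPIP = ΔVt / C = (595 − 380) / 22.0 = 9.773 cmH2O.
Original PIP = 380/22.0 + 7.4×1.1833 + 7 = 33.029 cmH2O; new PIP = 33.029 + (9.773) = 42.802 cmH2O.

42.8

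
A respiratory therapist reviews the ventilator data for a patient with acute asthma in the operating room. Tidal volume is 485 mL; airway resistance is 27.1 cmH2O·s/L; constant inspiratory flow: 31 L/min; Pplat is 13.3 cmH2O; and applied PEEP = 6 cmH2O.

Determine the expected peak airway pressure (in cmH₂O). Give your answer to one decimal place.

27.3

Flow: 31 L/min ÷ 60 = 0.5167 L/s.
PIP = Pplat + Raw × flow = 13.3 + 27.1 × 0.5167 = 13.3 + 14.003 = 27.303 cmH2O.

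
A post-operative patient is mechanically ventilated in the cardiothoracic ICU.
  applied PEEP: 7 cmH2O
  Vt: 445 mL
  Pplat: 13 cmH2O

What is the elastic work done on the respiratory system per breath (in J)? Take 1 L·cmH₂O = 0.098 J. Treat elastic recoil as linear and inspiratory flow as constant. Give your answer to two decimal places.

Elastic work ≈ ½ × (Pplat − PEEP) × Vt = 0.5 × (13 − 7) × 0.445 L = 0.5 × 6.0 × 0.445 = 1.335 L·cmH2O.
× 0.098 J/(L·cmH2O) → 0.1308 J.

0.13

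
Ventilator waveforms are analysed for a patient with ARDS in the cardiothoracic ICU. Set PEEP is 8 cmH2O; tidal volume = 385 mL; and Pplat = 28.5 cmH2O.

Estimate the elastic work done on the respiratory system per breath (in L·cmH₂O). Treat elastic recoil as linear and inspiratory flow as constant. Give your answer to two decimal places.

3.95

Elastic work ≈ ½ × (Pplat − PEEP) × Vt = 0.5 × (28.5 − 8) × 0.385 L = 0.5 × 20.5 × 0.385 = 3.946 L·cmH2O.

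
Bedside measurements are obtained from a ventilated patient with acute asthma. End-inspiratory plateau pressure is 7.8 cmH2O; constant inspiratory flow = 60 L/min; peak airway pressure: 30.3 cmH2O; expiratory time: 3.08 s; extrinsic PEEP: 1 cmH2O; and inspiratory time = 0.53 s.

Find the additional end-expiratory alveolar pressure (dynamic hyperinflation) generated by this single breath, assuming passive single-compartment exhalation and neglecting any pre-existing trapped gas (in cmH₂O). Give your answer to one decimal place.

Flow: 60 L/min ÷ 60 = 1 L/s.
Vt = flow × Ti = 1 L/s × 0.53 s × 1000 mL/L = 530.0 mL.
R = (PIP − Pplat)/V̇ = (30.3 − 7.8) / 1 = 22.5/1 = 22.5 cmH2O·s/L.
C = Vt/(Pplat − PEEP) = 530.0 / (7.8 − 1) = 530.0/6.8 = 77.941 mL/cmH2O.
τ = R × C = 22.5 × 0.07794 L/cmH2O = 1.754 s.
Fraction remaining = e^(−Te/τ) = e^(−3.08/1.754) = 0.1727; trapped volume = 530.0 × 0.1727 = 91.531 mL.
Additional alveolar pressure from trapping ≈ V_trapped / C = 91.531 / 77.941 = 1.174 cmH2O.

1.2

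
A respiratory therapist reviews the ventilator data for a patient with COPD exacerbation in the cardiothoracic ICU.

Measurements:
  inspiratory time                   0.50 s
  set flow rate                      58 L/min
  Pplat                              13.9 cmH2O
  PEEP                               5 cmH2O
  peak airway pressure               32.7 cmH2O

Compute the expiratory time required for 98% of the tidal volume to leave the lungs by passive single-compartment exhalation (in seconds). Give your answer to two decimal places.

4.13

Flow: 58 L/min ÷ 60 = 0.9667 L/s.
Vt = flow × Ti = 0.9667 L/s × 0.50 s × 1000 mL/L = 483.35 mL.
R = (PIP − Pplat)/V̇ = (32.7 − 13.9) / 0.9667 = 18.8/0.9667 = 19.448 cmH2O·s/L.
C = Vt/(Pplat − PEEP) = 483.35 / (13.9 − 5) = 483.35/8.9 = 54.309 mL/cmH2O.
τ = R × C = 19.448 × 0.05431 L/cmH2O = 1.056 s.
t = −τ·ln(1 − 0.98) = −1.056·ln(0.02) = 4.131 s.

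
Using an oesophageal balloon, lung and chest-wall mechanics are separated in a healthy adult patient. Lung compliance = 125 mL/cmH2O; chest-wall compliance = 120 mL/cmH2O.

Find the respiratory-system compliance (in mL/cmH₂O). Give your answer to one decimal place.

Lung and chest wall are elastances in series: 1/Crs = 1/CL + 1/Ccw.
1/Crs = 1/125 + 1/120 = 0.01633.
Crs = 61.237 mL/cmH2O.

61.2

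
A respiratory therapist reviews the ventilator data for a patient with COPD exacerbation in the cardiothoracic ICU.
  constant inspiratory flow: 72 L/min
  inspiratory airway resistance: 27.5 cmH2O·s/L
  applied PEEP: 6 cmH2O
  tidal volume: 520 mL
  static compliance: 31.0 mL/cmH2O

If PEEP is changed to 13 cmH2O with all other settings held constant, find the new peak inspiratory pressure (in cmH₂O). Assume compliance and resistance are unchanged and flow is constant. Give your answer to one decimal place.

Flow: 72 L/min ÷ 60 = 1.2 L/s.
PIP = Vt/C + R·V̇ + PEEP (constant-flow equation of motion).
Only the baseline term changes: ΔPIP = ΔPEEP = 13 − 6 = 7.0 cmH2O.
Original PIP = 520/31.0 + 27.5×1.2 + 6 = 55.774 cmH2O; new PIP = 55.774 + (7.0) = 62.774 cmH2O.

62.8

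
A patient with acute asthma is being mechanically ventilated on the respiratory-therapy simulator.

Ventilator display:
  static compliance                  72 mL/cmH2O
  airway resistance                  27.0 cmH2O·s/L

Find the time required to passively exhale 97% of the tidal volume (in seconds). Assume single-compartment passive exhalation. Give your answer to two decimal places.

τ = R × C = 27.0 × 72 mL/cmH2O = 27.0 × 0.072 L/cmH2O = 1.944 s.
Exhaled fraction f = 1 − e^(−t/τ) → t = −τ·ln(1 − f) = −1.944·ln(0.03) = 6.817 s.

6.82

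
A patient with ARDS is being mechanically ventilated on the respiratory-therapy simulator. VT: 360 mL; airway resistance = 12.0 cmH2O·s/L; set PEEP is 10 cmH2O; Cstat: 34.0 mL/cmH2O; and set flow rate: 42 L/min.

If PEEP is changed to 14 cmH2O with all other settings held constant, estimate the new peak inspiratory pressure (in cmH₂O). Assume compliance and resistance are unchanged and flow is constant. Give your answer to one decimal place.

Flow: 42 L/min ÷ 60 = 0.7 L/s.
PIP = Vt/C + R·V̇ + PEEP (constant-flow equation of motion).
Only the baseline term changes: ΔPIP = ΔPEEP = 14 − 10 = 4.0 cmH2O.
Original PIP = 360/34.0 + 12.0×0.7 + 10 = 28.988 cmH2O; new PIP = 28.988 + (4.0) = 32.988 cmH2O.

33.0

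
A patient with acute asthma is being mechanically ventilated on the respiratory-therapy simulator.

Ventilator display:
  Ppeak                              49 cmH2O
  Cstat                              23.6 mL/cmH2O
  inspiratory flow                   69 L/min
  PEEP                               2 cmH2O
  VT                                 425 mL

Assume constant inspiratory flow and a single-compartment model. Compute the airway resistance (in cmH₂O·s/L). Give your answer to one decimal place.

Flow: 69 L/min ÷ 60 = 1.15 L/s.
Equation of motion (constant flow): PIP = Vt/C + R·V̇ + PEEP.
R·V̇ = PIP − Vt/C − PEEP = 49 − 425/23.6 − 2 = 49 − 18.008 − 2 = 28.992 cmH2O.
R = 28.992 / 1.15 = 25.21 cmH2O·s/L.

25.2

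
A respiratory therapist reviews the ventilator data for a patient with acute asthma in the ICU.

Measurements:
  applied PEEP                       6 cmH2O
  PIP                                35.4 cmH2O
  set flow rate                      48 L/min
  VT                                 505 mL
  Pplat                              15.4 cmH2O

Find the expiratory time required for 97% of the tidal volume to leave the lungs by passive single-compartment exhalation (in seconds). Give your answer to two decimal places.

Flow: 48 L/min ÷ 60 = 0.8 L/s.
R = (PIP − Pplat)/V̇ = (35.4 − 15.4) / 0.8 = 20.0/0.8 = 25.0 cmH2O·s/L.
C = Vt/(Pplat − PEEP) = 505.0 / (15.4 − 6) = 505.0/9.4 = 53.723 mL/cmH2O.
τ = R × C = 25.0 × 0.05372 L/cmH2O = 1.343 s.
t = −τ·ln(1 − 0.97) = −1.343·ln(0.03) = 4.709 s.

4.71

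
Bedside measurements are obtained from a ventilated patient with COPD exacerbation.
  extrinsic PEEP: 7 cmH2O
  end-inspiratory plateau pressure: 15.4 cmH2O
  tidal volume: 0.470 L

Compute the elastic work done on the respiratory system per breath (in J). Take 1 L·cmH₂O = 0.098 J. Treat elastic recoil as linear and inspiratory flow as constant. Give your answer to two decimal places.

0.19

Elastic work ≈ ½ × (Pplat − PEEP) × Vt = 0.5 × (15.4 − 7) × 0.470 L = 0.5 × 8.4 × 0.470 = 1.974 L·cmH2O.
× 0.098 J/(L·cmH2O) → 0.1935 J.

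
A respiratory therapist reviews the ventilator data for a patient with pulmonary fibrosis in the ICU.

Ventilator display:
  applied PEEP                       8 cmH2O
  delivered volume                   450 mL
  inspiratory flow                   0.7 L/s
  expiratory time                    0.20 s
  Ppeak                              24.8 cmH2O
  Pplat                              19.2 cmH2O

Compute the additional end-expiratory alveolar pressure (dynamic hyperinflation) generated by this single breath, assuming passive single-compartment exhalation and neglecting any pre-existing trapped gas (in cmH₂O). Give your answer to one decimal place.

R = (PIP − Pplat)/V̇ = (24.8 − 19.2) / 0.7 = 5.6/0.7 = 8.0 cmH2O·s/L.
C = Vt/(Pplat − PEEP) = 450.0 / (19.2 − 8) = 450.0/11.2 = 40.179 mL/cmH2O.
τ = R × C = 8.0 × 0.04018 L/cmH2O = 0.3214 s.
Fraction remaining = e^(−Te/τ) = e^(−0.20/0.3214) = 0.5367; trapped volume = 450.0 × 0.5367 = 241.52 mL.
Additional alveolar pressure from trapping ≈ V_trapped / C = 241.52 / 40.179 = 6.011 cmH2O.

6.0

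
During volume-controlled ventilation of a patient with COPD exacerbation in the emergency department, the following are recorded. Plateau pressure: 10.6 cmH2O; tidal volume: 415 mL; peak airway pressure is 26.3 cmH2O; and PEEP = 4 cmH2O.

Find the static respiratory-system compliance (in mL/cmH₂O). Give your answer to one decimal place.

62.9

Cstat = Vt / (Pplat − PEEP) = 415 / (10.6 − 4) = 415 / 6.6 = 62.879 mL/cmH2O.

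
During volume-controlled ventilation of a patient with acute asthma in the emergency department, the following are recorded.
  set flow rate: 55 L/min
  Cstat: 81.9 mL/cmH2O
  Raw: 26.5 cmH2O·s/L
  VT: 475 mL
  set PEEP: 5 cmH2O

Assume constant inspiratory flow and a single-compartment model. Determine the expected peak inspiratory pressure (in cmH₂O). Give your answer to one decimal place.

35.1

Flow: 55 L/min ÷ 60 = 0.9167 L/s.
Equation of motion (constant flow): PIP = Vt/C + R·V̇ + PEEP.
PIP = 475/81.9 + 26.5×0.9167 + 5 = 5.8 + 24.293 + 5 = 35.093 cmH2O.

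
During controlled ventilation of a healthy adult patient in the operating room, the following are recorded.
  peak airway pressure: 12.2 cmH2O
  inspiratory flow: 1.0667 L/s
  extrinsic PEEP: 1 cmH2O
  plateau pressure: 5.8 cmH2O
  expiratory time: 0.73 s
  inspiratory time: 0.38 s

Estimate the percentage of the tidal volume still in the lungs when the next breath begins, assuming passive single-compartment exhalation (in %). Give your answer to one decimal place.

Vt = flow × Ti = 1.0667 L/s × 0.38 s × 1000 mL/L = 405.35 mL.
R = (PIP − Pplat)/V̇ = (12.2 − 5.8) / 1.0667 = 6.4/1.0667 = 6.0 cmH2O·s/L.
C = Vt/(Pplat − PEEP) = 405.35 / (5.8 − 1) = 405.35/4.8 = 84.448 mL/cmH2O.
τ = R × C = 6.0 × 0.08445 L/cmH2O = 0.5067 s.
Fraction remaining at end-expiration = e^(−Te/τ) = e^(−0.73/0.5067) = 0.2368 → 23.68%.

23.7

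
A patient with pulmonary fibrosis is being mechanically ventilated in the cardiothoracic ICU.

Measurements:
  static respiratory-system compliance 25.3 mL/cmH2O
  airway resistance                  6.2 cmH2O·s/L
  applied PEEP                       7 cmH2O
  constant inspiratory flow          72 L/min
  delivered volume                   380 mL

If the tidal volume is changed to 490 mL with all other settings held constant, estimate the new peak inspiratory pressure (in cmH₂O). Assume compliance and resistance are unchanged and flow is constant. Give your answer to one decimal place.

33.8

Flow: 72 L/min ÷ 60 = 1.2 L/s.
PIP = Vt/C + R·V̇ + PEEP (constant-flow equation of motion).
Only the elastic term changes: ΔPIP = ΔVt / C = (490 − 380) / 25.3 = 4.348 cmH2O.
Original PIP = 380/25.3 + 6.2×1.2 + 7 = 29.46 cmH2O; new PIP = 29.46 + (4.348) = 33.808 cmH2O.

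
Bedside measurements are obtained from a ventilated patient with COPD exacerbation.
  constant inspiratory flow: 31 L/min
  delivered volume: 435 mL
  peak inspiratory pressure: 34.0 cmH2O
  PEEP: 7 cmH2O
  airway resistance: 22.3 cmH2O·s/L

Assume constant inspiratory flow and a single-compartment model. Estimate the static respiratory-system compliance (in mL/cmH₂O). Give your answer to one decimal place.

Flow: 31 L/min ÷ 60 = 0.5167 L/s.
Equation of motion (constant flow): PIP = Vt/C + R·V̇ + PEEP.
Vt/C = PIP − R·V̇ − PEEP = 34.0 − 22.3×0.5167 − 7 = 34.0 − 11.522 − 7 = 15.478 cmH2O.
C = Vt / 15.478 = 435 / 15.478 = 28.104 mL/cmH2O.

28.1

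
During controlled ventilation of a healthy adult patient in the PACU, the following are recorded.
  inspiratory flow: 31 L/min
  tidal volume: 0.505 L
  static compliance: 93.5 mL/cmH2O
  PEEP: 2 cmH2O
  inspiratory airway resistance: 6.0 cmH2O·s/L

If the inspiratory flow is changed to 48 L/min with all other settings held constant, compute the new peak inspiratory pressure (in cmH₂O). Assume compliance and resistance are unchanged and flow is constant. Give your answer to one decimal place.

Flow: 31 L/min ÷ 60 = 0.5167 L/s.
New flow: 48 L/min ÷ 60 = 0.8 L/s.
PIP = Vt/C + R·V̇ + PEEP (constant-flow equation of motion).
Only the resistive term changes: ΔPIP = R × ΔV̇ = 6.0 × (0.8 − 0.5167) = 6.0 × 0.2833 = 1.7 cmH2O.
Original PIP = 505/93.5 + 6.0×0.5167 + 2 = 10.501 cmH2O; new PIP = 10.501 + (1.7) = 12.201 cmH2O.

12.2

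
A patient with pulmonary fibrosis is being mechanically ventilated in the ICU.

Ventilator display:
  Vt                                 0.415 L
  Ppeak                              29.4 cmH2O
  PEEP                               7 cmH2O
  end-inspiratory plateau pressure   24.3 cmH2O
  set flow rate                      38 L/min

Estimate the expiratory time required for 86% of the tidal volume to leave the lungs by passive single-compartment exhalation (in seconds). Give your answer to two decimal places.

0.38

Flow: 38 L/min ÷ 60 = 0.6333 L/s.
R = (PIP − Pplat)/V̇ = (29.4 − 24.3) / 0.6333 = 5.1/0.6333 = 8.053 cmH2O·s/L.
C = Vt/(Pplat − PEEP) = 415.0 / (24.3 − 7) = 415.0/17.3 = 23.988 mL/cmH2O.
τ = R × C = 8.053 × 0.02399 L/cmH2O = 0.1932 s.
t = −τ·ln(1 − 0.86) = −0.1932·ln(0.14) = 0.3799 s.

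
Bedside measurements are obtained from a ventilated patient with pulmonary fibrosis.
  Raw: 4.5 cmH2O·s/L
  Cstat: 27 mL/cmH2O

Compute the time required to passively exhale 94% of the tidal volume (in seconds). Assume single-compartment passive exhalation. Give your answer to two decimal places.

τ = R × C = 4.5 × 27 mL/cmH2O = 4.5 × 0.027 L/cmH2O = 0.1215 s.
Exhaled fraction f = 1 − e^(−t/τ) → t = −τ·ln(1 − f) = −0.1215·ln(0.06) = 0.3418 s.

0.34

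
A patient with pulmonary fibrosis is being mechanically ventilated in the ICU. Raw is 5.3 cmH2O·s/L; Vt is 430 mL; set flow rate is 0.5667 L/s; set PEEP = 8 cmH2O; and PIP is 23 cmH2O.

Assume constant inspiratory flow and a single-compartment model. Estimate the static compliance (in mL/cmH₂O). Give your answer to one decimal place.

Equation of motion (constant flow): PIP = Vt/C + R·V̇ + PEEP.
Vt/C = PIP − R·V̇ − PEEP = 23 − 5.3×0.5667 − 8 = 23 − 3.004 − 8 = 11.996 cmH2O.
C = Vt / 11.996 = 430 / 11.996 = 35.845 mL/cmH2O.

35.8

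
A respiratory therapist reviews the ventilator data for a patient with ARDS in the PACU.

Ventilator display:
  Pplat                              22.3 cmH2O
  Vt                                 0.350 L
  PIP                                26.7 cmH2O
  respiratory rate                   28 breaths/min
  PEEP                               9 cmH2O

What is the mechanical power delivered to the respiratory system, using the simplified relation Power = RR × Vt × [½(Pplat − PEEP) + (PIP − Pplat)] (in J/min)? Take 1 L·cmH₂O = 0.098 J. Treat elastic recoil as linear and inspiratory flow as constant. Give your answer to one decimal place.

10.6

Per-breath work = Vt × [½(Pplat−PEEP) + (PIP−Pplat)] = 0.350 × [0.5×13.3 + 4.4] = 0.350 × 11.05 = 3.868 L·cmH2O.
Power = 28 × 3.868 = 108.3 L·cmH2O/min.
× 0.098 J/(L·cmH2O) → 10.613 J/min.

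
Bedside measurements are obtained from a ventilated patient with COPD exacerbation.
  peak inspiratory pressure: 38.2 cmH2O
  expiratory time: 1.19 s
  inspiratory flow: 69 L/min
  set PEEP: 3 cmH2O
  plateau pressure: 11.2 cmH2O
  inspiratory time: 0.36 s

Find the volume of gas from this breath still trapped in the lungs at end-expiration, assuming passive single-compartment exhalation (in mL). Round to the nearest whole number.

Flow: 69 L/min ÷ 60 = 1.15 L/s.
Vt = flow × Ti = 1.15 L/s × 0.36 s × 1000 mL/L = 414.0 mL.
R = (PIP − Pplat)/V̇ = (38.2 − 11.2) / 1.15 = 27.0/1.15 = 23.478 cmH2O·s/L.
C = Vt/(Pplat − PEEP) = 414.0 / (11.2 − 3) = 414.0/8.2 = 50.488 mL/cmH2O.
τ = R × C = 23.478 × 0.05049 L/cmH2O = 1.185 s.
Fraction remaining = e^(−Te/τ) = e^(−1.19/1.185) = 0.3663.
Trapped volume = 414.0 × 0.3663 = 151.65 mL.

152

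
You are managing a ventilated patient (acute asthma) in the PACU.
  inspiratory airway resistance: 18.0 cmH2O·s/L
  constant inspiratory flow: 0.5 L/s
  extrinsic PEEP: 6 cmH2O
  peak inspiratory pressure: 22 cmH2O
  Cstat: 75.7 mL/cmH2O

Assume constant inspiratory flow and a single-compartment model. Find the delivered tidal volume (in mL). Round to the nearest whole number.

Equation of motion (constant flow): PIP = Vt/C + R·V̇ + PEEP.
Vt/C = PIP − R·V̇ − PEEP = 22 − 9.0 − 6 = 7.0 cmH2O.
Vt = C × 7.0 = 75.7 × 7.0 = 529.9 mL.

530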